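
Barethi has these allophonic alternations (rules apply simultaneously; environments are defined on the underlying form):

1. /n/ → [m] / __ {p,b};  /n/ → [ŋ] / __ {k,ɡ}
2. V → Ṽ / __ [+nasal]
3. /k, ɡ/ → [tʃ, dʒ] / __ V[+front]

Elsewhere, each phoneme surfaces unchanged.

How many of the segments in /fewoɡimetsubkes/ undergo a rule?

3

Segments that undergo a rule: /ɡ/ → [dʒ] (rule 3); /i/ → [ĩ] (rule 2); /k/ → [tʃ] (rule 3).
All other segments surface unchanged.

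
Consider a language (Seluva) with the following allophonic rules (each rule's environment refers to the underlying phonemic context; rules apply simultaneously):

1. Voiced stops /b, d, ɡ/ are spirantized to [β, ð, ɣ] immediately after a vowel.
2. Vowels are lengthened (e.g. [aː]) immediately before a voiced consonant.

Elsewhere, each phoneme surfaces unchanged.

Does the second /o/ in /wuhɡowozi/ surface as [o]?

No

Rule 2 applies to /o/ (between /w/ and /z/: before a voiced consonant) → [oː].
The actual realization is [oː], not [o].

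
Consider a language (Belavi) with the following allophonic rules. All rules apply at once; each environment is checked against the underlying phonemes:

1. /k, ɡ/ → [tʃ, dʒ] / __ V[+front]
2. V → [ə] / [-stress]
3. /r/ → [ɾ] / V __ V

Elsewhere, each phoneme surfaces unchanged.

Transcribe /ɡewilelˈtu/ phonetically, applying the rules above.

[dʒəwələlˈtu]

/ɡ/ — word-initial, before a front vowel — surfaces as [dʒ] (rule 1).
/e/ (between /ɡ/ and /w/) occurs in an unstressed syllable → [ə] by rule 2.
/w/ (between /e/ and /i/) is unaffected → [w].
/i/ (between /w/ and /l/) occurs in an unstressed syllable → [ə] by rule 2.
/l/ (between /i/ and /e/) is unaffected → [l].
Rule 2 applies to /e/ (between /l/ and /l/: in an unstressed syllable) → [ə].
/l/ (between /e/ and /t/) is unaffected → [l].
/t/ stays [t].
/u/ (word-final) fails the environment for rule 2, so it stays [u].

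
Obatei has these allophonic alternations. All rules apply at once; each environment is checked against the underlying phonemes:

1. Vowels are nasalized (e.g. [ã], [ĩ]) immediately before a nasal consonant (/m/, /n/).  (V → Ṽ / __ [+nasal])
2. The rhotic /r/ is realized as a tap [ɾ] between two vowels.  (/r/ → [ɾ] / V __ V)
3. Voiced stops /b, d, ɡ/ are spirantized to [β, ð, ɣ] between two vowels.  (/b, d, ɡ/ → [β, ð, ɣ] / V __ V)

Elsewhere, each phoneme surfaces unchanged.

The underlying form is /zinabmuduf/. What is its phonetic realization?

[zĩnabmuðuf]

/z/ (word-initial) is unaffected → [z].
/i/ (between /z/ and /n/): before a nasal consonant, so rule 1 applies → [ĩ].
/n/ — not in any rule's target class → [n].
/a/ (between /n/ and /b/) fails the environment for rule 1, so it stays [a].
/b/ (between /a/ and /m/) fails the environment for rule 3, so it stays [b].
/m/ stays [m].
/u/ — between /m/ and /d/; rule 1 does not apply here → [u].
/d/ (between /u/ and /u/) occurs between two vowels → [ð] by rule 3.
/u/ (between /d/ and /f/) fails the environment for rule 1, so it stays [u].
/f/ (word-final) is unaffected → [f].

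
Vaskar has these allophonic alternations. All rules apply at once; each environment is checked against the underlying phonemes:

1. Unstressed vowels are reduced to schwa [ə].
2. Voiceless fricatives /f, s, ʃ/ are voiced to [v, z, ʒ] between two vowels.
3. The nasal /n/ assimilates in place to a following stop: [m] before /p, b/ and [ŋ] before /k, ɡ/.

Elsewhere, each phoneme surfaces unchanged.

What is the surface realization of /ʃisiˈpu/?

[ʃəzəˈpu]

/ʃ/ (word-initial) fails the environment for rule 2, so it stays [ʃ].
/i/ — between /ʃ/ and /s/, in an unstressed syllable — surfaces as [ə] (rule 1).
/s/ (between /i/ and /i/) occurs between two vowels → [z] by rule 2.
Rule 1 applies to /i/ (between /s/ and /p/: in an unstressed syllable) → [ə].
/p/ — not in any rule's target class → [p].
/u/ (word-final): rule 1 targets it, but not in an unstressed syllable → unchanged [u].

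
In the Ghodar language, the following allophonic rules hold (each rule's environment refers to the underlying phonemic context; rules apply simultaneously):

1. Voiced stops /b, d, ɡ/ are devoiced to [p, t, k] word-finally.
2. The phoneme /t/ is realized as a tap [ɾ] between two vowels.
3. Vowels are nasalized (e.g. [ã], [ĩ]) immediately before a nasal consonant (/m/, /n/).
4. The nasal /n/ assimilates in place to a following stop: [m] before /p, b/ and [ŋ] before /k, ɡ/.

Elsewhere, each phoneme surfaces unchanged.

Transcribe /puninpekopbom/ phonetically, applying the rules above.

[pũnĩmpekopbõm]

/p/ — not in any rule's target class → [p].
/u/ — between /p/ and /n/, before a nasal consonant — surfaces as [ũ] (rule 3).
/n/ (between /u/ and /i/) is in the target of rule 4 but the environment (before a labial or velar stop) is not met → [n].
/i/ (between /n/ and /n/) occurs before a nasal consonant → [ĩ] by rule 3.
Rule 4 applies to /n/ (between /i/ and /p/: before a labial or velar stop) → [m].
/p/ — not in any rule's target class → [p].
/e/ — between /p/ and /k/; rule 3 does not apply here → [e].
/k/ (between /e/ and /o/): no rule targets it → [k].
/o/ (between /k/ and /p/): rule 3 targets it, but not before a nasal consonant → unchanged [o].
/p/ — not in any rule's target class → [p].
/b/ (between /p/ and /o/) is in the target of rule 1 but the environment (word-finally) is not met → [b].
Rule 3 applies to /o/ (between /b/ and /m/: before a nasal consonant) → [õ].
/m/ stays [m].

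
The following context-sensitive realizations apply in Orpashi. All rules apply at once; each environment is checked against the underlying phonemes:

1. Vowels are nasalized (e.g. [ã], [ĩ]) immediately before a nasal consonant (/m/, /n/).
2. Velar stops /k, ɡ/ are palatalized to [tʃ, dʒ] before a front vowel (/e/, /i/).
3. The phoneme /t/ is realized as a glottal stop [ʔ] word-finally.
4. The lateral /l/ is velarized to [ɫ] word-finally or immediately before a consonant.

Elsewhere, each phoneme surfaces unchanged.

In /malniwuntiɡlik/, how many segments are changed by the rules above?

Segments that undergo a rule: /l/ → [ɫ] (rule 4); /u/ → [ũ] (rule 1).
All other segments surface unchanged.

2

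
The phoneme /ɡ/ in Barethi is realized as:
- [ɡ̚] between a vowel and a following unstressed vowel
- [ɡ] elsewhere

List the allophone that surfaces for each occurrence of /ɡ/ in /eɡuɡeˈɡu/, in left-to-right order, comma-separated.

[ɡ̚], [ɡ̚], [ɡ]

Occurrence 1 (position 2): between a vowel and a following unstressed vowel → [ɡ̚].
Occurrence 2 (position 4): between a vowel and a following unstressed vowel → [ɡ̚].
Occurrence 3 (position 6): no conditioning environment matches → elsewhere allophone [ɡ].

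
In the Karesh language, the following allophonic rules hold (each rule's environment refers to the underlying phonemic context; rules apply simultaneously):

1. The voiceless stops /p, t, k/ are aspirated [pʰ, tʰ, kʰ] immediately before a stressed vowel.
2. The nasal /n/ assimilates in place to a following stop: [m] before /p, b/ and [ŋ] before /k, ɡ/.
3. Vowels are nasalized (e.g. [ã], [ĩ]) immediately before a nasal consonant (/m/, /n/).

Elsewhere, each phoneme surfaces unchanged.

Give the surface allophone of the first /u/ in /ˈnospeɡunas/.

[ũ]

/u/ (between /ɡ/ and /n/): before a nasal consonant, so rule 3 applies → [ũ].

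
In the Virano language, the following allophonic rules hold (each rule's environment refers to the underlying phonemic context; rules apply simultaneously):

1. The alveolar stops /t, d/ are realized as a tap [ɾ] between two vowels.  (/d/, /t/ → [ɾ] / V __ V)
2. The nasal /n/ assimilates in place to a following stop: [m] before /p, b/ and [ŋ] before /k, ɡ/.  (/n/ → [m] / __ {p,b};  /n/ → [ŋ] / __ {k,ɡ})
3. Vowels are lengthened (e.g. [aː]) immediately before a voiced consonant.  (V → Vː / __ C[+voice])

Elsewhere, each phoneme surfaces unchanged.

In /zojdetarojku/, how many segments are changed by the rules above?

4

Segments that undergo a rule: /o/ → [oː] (rule 3); /t/ → [ɾ] (rule 1); /a/ → [aː] (rule 3); /o/ → [oː] (rule 3).
All other segments surface unchanged.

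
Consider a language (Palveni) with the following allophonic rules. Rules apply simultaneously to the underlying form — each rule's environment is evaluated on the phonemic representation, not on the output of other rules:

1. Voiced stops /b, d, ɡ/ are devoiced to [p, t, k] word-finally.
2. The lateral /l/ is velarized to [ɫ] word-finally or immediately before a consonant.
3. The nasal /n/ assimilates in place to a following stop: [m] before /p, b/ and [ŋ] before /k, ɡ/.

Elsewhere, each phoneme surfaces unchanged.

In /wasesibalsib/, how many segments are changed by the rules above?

Segments that undergo a rule: /l/ → [ɫ] (rule 2); /b/ → [p] (rule 1).
All other segments surface unchanged.

2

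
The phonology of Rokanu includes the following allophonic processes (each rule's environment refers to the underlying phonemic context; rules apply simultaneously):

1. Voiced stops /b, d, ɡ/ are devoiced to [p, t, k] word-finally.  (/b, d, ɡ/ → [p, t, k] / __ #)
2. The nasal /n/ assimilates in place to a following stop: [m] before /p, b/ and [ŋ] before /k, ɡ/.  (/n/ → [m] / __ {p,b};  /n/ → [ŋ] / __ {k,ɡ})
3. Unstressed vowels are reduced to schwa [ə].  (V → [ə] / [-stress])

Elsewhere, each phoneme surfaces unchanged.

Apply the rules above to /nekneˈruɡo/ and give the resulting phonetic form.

/n/ (word-initial) fails the environment for rule 2, so it stays [n].
/e/ — between /n/ and /k/, in an unstressed syllable — surfaces as [ə] (rule 3).
/n/ (between /k/ and /e/): rule 2 targets it, but not before a labial or velar stop → unchanged [n].
/e/ — between /n/ and /r/, in an unstressed syllable — surfaces as [ə] (rule 3).
/u/ (between /r/ and /ɡ/) fails the environment for rule 3, so it stays [u].
/ɡ/ (between /u/ and /o/): rule 1 targets it, but not word-finally → unchanged [ɡ].
/o/ — word-final, in an unstressed syllable — surfaces as [ə] (rule 3).

[nəknəˈruɡə]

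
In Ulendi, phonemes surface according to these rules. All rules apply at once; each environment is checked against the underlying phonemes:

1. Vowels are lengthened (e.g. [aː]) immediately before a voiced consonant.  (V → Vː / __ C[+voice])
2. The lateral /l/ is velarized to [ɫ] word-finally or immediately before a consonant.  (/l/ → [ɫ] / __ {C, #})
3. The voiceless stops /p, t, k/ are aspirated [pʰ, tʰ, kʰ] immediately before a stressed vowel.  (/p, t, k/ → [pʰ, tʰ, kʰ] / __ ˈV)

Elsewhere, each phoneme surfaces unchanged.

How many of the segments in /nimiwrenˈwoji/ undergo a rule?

Segments that undergo a rule: /i/ → [iː] (rule 1); /i/ → [iː] (rule 1); /e/ → [eː] (rule 1); /o/ → [oː] (rule 1).
All other segments surface unchanged.

4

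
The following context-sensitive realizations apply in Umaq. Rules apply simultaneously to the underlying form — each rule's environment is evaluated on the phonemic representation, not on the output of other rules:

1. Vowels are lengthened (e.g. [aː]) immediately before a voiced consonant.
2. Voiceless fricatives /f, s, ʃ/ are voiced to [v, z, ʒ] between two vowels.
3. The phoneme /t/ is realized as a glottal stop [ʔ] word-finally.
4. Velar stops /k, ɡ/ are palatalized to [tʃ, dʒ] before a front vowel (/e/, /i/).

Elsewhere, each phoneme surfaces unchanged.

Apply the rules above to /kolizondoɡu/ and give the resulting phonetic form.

/k/ (word-initial) fails the environment for rule 4, so it stays [k].
Rule 1 applies to /o/ (between /k/ and /l/: before a voiced consonant) → [oː].
/i/ — between /l/ and /z/, before a voiced consonant — surfaces as [iː] (rule 1).
Rule 1 applies to /o/ (between /z/ and /n/: before a voiced consonant) → [oː].
/o/ (between /d/ and /ɡ/): before a voiced consonant, so rule 1 applies → [oː].
/ɡ/ (between /o/ and /u/): rule 4 targets it, but not before a front vowel → unchanged [ɡ].
/u/ (word-final) is in the target of rule 1 but the environment (before a voiced consonant) is not met → [u].

[koːliːzoːndoːɡu]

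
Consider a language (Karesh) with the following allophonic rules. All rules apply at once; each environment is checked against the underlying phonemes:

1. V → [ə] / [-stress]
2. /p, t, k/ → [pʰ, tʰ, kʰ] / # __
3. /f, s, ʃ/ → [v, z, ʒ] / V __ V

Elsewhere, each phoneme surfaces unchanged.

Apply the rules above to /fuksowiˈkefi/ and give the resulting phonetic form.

[fəksəwəˈkevə]

/f/ (word-initial): rule 3 targets it, but not between two vowels → unchanged [f].
/u/ (between /f/ and /k/) occurs in an unstressed syllable → [ə] by rule 1.
/k/ (between /u/ and /s/): rule 2 targets it, but not word-initially → unchanged [k].
/s/ (between /k/ and /o/) is in the target of rule 3 but the environment (between two vowels) is not met → [s].
/o/ (between /s/ and /w/) occurs in an unstressed syllable → [ə] by rule 1.
/w/ — not in any rule's target class → [w].
/i/ — between /w/ and /k/, in an unstressed syllable — surfaces as [ə] (rule 1).
/k/ (between /i/ and /e/) fails the environment for rule 2, so it stays [k].
/e/ (between /k/ and /f/) fails the environment for rule 1, so it stays [e].
/f/ — between /e/ and /i/, between two vowels — surfaces as [v] (rule 3).
/i/ meets the environment for rule 1 (in an unstressed syllable) → [ə].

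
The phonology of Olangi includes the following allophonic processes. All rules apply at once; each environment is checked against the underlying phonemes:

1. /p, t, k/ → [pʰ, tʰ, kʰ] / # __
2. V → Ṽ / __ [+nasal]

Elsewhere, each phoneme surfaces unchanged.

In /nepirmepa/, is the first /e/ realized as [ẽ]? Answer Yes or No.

/e/ (between /n/ and /p/) fails the environment for rule 2, so it stays [e].
The actual realization is [e], not [ẽ].

No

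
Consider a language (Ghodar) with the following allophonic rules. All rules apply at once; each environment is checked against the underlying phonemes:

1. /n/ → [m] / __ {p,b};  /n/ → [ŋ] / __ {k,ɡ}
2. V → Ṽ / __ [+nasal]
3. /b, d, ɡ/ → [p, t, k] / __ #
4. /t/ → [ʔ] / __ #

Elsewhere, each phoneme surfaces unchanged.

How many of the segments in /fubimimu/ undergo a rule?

Segments that undergo a rule: /i/ → [ĩ] (rule 2); /i/ → [ĩ] (rule 2).
All other segments surface unchanged.

2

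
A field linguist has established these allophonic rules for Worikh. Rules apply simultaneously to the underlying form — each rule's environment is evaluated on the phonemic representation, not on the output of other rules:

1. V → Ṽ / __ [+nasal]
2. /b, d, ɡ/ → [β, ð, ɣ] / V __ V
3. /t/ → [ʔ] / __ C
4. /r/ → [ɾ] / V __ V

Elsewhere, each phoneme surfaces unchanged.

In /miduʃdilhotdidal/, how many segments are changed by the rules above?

3

Segments that undergo a rule: /d/ → [ð] (rule 2); /t/ → [ʔ] (rule 3); /d/ → [ð] (rule 2).
All other segments surface unchanged.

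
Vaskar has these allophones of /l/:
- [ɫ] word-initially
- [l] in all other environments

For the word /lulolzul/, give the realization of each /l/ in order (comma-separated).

Occurrence 1 (position 1): word-initially → [ɫ].
Occurrence 2 (position 3): no conditioning environment matches → elsewhere allophone [l].
Occurrence 3 (position 5): no conditioning environment matches → elsewhere allophone [l].
Occurrence 4 (position 8): no conditioning environment matches → elsewhere allophone [l].

[ɫ], [l], [l], [l]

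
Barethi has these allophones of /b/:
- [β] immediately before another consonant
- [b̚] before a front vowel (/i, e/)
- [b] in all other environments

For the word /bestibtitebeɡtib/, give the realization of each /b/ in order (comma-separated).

[b̚], [β], [b̚], [b]

Occurrence 1 (position 1): before a front vowel (/i, e/) → [b̚].
Occurrence 2 (position 6): immediately before another consonant → [β].
Occurrence 3 (position 11): before a front vowel (/i, e/) → [b̚].
Occurrence 4 (position 16): no conditioning environment matches → elsewhere allophone [b].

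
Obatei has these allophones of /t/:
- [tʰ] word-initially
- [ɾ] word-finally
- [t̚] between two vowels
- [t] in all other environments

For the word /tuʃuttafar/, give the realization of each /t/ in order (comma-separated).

Occurrence 1 (position 1): word-initially → [tʰ].
Occurrence 2 (position 5): no conditioning environment matches → elsewhere allophone [t].
Occurrence 3 (position 6): no conditioning environment matches → elsewhere allophone [t].

[tʰ], [t], [t]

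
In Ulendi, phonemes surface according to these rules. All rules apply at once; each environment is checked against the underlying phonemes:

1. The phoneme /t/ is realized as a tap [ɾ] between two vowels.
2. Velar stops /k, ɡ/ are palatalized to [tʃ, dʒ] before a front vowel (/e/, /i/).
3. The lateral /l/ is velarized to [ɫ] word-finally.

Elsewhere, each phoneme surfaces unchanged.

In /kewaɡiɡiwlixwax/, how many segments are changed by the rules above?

3

Segments that undergo a rule: /k/ → [tʃ] (rule 2); /ɡ/ → [dʒ] (rule 2); /ɡ/ → [dʒ] (rule 2).
All other segments surface unchanged.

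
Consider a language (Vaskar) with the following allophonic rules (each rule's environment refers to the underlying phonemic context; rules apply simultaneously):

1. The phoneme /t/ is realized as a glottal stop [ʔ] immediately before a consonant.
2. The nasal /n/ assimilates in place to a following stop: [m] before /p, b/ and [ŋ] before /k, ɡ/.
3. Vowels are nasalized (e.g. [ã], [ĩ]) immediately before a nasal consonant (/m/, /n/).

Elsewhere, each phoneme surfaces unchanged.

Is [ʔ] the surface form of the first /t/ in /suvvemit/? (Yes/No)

/t/ (word-final) fails the environment for rule 1, so it stays [t].
The actual realization is [t], not [ʔ].

No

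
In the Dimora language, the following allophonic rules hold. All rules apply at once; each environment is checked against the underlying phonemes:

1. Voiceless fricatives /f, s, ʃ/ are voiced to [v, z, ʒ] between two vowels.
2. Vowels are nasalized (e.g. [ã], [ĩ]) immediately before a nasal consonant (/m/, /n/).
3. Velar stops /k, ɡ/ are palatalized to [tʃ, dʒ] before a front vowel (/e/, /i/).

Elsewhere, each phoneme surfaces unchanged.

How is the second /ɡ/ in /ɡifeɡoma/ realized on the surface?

[ɡ]

/ɡ/ (between /e/ and /o/) fails the environment for rule 3, so it stays [ɡ].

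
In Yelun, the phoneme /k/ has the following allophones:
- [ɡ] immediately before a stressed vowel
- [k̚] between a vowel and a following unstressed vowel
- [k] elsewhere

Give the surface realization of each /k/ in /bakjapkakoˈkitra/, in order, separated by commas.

[k], [k], [k̚], [ɡ]

Occurrence 1 (position 3): no conditioning environment matches → elsewhere allophone [k].
Occurrence 2 (position 7): no conditioning environment matches → elsewhere allophone [k].
Occurrence 3 (position 9): between a vowel and a following unstressed vowel → [k̚].
Occurrence 4 (position 11): immediately before a stressed vowel → [ɡ].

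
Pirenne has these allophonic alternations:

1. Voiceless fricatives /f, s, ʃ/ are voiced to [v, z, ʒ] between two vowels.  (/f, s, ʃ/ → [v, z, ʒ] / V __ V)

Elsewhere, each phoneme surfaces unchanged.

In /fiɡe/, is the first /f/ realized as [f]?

Yes

/f/ (word-initial) is in the target of rule 1 but the environment (between two vowels) is not met → [f].
The actual realization is [f], which matches [f].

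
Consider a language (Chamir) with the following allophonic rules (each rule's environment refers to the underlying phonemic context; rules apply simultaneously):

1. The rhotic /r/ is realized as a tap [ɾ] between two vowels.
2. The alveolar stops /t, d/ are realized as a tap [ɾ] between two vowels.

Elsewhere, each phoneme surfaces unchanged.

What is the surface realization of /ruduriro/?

/r/ — word-initial; rule 1 does not apply here → [r].
/u/ (between /r/ and /d/) is unaffected → [u].
/d/ — between /u/ and /u/, between two vowels — surfaces as [ɾ] (rule 2).
/u/ stays [u].
Rule 1 applies to /r/ (between /u/ and /i/: between two vowels) → [ɾ].
/i/ (between /r/ and /r/): no rule targets it → [i].
/r/ — between /i/ and /o/, between two vowels — surfaces as [ɾ] (rule 1).
/o/ stays [o].

[ruɾuɾiɾo]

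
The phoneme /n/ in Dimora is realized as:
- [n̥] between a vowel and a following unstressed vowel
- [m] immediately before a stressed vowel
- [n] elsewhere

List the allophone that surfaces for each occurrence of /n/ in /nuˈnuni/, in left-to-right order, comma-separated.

Occurrence 1 (position 1): no conditioning environment matches → elsewhere allophone [n].
Occurrence 2 (position 3): immediately before a stressed vowel → [m].
Occurrence 3 (position 5): between a vowel and a following unstressed vowel → [n̥].

[n], [m], [n̥]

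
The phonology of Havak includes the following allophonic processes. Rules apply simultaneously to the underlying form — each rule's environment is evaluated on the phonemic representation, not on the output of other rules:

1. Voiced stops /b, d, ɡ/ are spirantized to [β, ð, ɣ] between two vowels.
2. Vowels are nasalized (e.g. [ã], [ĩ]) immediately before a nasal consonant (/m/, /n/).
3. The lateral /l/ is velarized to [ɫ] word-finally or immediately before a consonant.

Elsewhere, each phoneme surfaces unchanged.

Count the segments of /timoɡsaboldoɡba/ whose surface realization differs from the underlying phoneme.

Segments that undergo a rule: /i/ → [ĩ] (rule 2); /b/ → [β] (rule 1); /l/ → [ɫ] (rule 3).
All other segments surface unchanged.

3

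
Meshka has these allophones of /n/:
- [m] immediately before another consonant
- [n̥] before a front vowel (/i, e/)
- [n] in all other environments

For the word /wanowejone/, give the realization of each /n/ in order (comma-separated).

[n], [n̥]

Occurrence 1 (position 3): no conditioning environment matches → elsewhere allophone [n].
Occurrence 2 (position 9): before a front vowel (/i, e/) → [n̥].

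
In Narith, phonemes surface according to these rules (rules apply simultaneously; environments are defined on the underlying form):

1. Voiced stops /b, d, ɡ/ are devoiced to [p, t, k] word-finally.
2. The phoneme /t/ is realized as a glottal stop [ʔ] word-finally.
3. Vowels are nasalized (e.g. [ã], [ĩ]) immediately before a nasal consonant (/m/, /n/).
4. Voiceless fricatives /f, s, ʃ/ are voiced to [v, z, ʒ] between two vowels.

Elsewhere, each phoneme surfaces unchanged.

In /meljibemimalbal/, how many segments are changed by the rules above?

2

Segments that undergo a rule: /e/ → [ẽ] (rule 3); /i/ → [ĩ] (rule 3).
All other segments surface unchanged.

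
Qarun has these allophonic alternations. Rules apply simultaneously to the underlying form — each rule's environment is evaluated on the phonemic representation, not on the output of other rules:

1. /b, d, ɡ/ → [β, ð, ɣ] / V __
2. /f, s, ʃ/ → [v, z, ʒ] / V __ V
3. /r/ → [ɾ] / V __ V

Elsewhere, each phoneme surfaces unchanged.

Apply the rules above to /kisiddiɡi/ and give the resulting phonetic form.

/k/ (word-initial) is unaffected → [k].
/i/ (between /k/ and /s/): no rule targets it → [i].
/s/ (between /i/ and /i/): between two vowels, so rule 2 applies → [z].
/i/ (between /s/ and /d/) is unaffected → [i].
/d/ (between /i/ and /d/): immediately after a vowel, so rule 1 applies → [ð].
/d/ (between /d/ and /i/) fails the environment for rule 1, so it stays [d].
/i/ (between /d/ and /ɡ/): no rule targets it → [i].
/ɡ/ — between /i/ and /i/, immediately after a vowel — surfaces as [ɣ] (rule 1).
/i/ (word-final) is unaffected → [i].

[kiziðdiɣi]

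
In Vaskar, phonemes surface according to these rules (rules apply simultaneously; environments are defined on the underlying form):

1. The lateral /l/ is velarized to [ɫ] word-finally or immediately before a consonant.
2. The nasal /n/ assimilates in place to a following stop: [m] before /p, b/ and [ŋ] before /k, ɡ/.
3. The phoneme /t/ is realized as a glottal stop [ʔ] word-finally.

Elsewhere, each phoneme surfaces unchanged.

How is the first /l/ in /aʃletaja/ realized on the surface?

/l/ (between /ʃ/ and /e/): rule 1 targets it, but not word-finally or immediately before a consonant → unchanged [l].

[l]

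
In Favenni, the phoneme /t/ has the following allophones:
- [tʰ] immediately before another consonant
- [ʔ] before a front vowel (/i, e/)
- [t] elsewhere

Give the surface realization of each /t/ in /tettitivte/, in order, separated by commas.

Occurrence 1 (position 1): before a front vowel (/i, e/) → [ʔ].
Occurrence 2 (position 3): immediately before another consonant → [tʰ].
Occurrence 3 (position 4): before a front vowel (/i, e/) → [ʔ].
Occurrence 4 (position 6): before a front vowel (/i, e/) → [ʔ].
Occurrence 5 (position 9): before a front vowel (/i, e/) → [ʔ].

[ʔ], [tʰ], [ʔ], [ʔ], [ʔ]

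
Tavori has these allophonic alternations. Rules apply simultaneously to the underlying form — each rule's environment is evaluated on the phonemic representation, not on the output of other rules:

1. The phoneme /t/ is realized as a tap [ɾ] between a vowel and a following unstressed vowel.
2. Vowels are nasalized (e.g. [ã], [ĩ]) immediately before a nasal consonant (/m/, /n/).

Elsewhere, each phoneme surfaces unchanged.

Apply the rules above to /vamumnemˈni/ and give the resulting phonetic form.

/v/ — not in any rule's target class → [v].
/a/ (between /v/ and /m/): before a nasal consonant, so rule 2 applies → [ã].
/m/ stays [m].
Rule 2 applies to /u/ (between /m/ and /m/: before a nasal consonant) → [ũ].
/m/ stays [m].
/n/ (between /m/ and /e/): no rule targets it → [n].
/e/ (between /n/ and /m/) occurs before a nasal consonant → [ẽ] by rule 2.
/m/ — not in any rule's target class → [m].
/n/ (between /m/ and /i/): no rule targets it → [n].
/i/ (word-final): rule 2 targets it, but not before a nasal consonant → unchanged [i].

[vãmũmnẽmˈni]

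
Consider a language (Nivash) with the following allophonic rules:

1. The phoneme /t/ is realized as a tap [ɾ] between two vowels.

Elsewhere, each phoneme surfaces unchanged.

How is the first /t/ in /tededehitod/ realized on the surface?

[t]

/t/ — word-initial; rule 1 does not apply here → [t].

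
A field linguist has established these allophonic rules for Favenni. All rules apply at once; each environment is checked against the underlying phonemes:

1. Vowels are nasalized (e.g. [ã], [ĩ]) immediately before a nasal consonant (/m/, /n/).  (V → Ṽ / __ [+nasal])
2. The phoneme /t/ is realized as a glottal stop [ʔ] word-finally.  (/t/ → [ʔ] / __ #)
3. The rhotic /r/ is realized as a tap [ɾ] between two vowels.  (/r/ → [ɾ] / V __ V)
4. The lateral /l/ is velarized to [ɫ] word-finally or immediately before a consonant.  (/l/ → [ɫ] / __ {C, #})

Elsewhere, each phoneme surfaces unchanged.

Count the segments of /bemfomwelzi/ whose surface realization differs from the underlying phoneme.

3

Segments that undergo a rule: /e/ → [ẽ] (rule 1); /o/ → [õ] (rule 1); /l/ → [ɫ] (rule 4).
All other segments surface unchanged.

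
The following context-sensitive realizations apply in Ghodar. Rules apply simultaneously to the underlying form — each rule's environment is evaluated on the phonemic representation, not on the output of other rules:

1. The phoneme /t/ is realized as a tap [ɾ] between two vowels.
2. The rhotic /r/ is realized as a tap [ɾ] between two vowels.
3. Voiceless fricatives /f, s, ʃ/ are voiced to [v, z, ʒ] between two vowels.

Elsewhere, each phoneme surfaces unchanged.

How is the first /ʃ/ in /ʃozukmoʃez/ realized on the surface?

/ʃ/ (word-initial) fails the environment for rule 3, so it stays [ʃ].

[ʃ]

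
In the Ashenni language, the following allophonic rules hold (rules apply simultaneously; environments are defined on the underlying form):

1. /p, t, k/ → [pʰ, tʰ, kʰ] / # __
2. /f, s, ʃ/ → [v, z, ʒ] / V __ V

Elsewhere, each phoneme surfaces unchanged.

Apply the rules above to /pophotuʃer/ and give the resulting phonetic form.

[pʰophotuʒer]

/p/ meets the environment for rule 1 (word-initially) → [pʰ].
/o/ — not in any rule's target class → [o].
/p/ — between /o/ and /h/; rule 1 does not apply here → [p].
/h/ — not in any rule's target class → [h].
/o/ — not in any rule's target class → [o].
/t/ (between /o/ and /u/): rule 1 targets it, but not word-initially → unchanged [t].
/u/ stays [u].
/ʃ/ — between /u/ and /e/, between two vowels — surfaces as [ʒ] (rule 2).
/e/ (between /ʃ/ and /r/): no rule targets it → [e].
/r/ stays [r].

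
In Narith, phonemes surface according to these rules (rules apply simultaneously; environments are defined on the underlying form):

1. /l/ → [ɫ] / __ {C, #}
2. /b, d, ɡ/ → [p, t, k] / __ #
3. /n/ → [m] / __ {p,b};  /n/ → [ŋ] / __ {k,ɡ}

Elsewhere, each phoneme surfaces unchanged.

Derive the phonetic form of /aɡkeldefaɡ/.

[aɡkeɫdefak]

/a/ — not in any rule's target class → [a].
/ɡ/ (between /a/ and /k/) is in the target of rule 2 but the environment (word-finally) is not met → [ɡ].
/k/ (between /ɡ/ and /e/): no rule targets it → [k].
/e/ — not in any rule's target class → [e].
/l/ meets the environment for rule 1 (word-finally or immediately before a consonant) → [ɫ].
/d/ (between /l/ and /e/) fails the environment for rule 2, so it stays [d].
/e/ — not in any rule's target class → [e].
/f/ (between /e/ and /a/): no rule targets it → [f].
/a/ (between /f/ and /ɡ/): no rule targets it → [a].
Rule 2 applies to /ɡ/ (word-final: word-finally) → [k].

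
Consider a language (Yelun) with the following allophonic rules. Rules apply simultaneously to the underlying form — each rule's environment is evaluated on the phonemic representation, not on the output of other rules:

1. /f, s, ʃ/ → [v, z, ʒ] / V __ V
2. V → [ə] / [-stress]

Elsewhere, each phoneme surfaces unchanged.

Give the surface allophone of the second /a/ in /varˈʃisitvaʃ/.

[ə]

Rule 2 applies to /a/ (between /v/ and /ʃ/: in an unstressed syllable) → [ə].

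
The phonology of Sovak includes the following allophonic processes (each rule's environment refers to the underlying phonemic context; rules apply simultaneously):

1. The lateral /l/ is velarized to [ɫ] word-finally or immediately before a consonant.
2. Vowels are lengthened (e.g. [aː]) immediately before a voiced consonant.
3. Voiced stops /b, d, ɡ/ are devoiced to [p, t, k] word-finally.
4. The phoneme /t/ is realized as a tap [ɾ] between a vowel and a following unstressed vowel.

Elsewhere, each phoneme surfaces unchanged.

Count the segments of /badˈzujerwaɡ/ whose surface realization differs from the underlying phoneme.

5

Segments that undergo a rule: /a/ → [aː] (rule 2); /u/ → [uː] (rule 2); /e/ → [eː] (rule 2); /a/ → [aː] (rule 2); /ɡ/ → [k] (rule 3).
All other segments surface unchanged.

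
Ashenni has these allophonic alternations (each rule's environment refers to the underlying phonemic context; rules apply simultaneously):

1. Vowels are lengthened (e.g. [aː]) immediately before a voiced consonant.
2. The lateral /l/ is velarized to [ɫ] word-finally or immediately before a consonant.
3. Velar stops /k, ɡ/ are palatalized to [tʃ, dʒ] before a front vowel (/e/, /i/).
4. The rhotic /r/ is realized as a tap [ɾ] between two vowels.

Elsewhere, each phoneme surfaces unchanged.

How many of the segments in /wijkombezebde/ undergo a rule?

4

Segments that undergo a rule: /i/ → [iː] (rule 1); /o/ → [oː] (rule 1); /e/ → [eː] (rule 1); /e/ → [eː] (rule 1).
All other segments surface unchanged.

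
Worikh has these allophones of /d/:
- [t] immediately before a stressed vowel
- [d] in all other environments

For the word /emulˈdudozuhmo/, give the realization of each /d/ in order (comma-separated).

Occurrence 1 (position 5): immediately before a stressed vowel → [t].
Occurrence 2 (position 7): no conditioning environment matches → elsewhere allophone [d].

[t], [d]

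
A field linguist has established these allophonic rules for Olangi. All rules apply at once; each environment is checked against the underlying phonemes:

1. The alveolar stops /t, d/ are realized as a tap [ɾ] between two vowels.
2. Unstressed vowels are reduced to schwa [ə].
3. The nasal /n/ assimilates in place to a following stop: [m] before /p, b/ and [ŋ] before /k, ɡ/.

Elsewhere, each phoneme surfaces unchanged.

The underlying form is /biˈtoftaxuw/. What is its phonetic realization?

[bəˈɾoftəxəw]

/b/ (word-initial) is unaffected → [b].
/i/ meets the environment for rule 2 (in an unstressed syllable) → [ə].
/t/ meets the environment for rule 1 (between two vowels) → [ɾ].
/o/ (between /t/ and /f/) fails the environment for rule 2, so it stays [o].
/f/ — not in any rule's target class → [f].
/t/ — between /f/ and /a/; rule 1 does not apply here → [t].
/a/ — between /t/ and /x/, in an unstressed syllable — surfaces as [ə] (rule 2).
/x/ stays [x].
/u/ (between /x/ and /w/) occurs in an unstressed syllable → [ə] by rule 2.
/w/ (word-final) is unaffected → [w].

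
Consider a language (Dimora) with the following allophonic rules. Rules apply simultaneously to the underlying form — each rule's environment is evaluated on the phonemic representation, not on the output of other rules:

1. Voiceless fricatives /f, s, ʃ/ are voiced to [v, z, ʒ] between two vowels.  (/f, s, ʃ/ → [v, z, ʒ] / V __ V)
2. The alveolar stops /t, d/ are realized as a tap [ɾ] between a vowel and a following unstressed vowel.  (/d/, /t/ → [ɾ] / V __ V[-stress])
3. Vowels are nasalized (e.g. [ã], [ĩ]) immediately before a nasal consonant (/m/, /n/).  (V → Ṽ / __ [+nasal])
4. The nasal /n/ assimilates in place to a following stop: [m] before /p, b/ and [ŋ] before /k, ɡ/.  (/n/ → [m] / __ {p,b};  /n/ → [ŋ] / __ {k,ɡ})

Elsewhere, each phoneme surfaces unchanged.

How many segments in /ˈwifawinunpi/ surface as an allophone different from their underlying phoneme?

Segments that undergo a rule: /f/ → [v] (rule 1); /i/ → [ĩ] (rule 3); /u/ → [ũ] (rule 3); /n/ → [m] (rule 4).
All other segments surface unchanged.

4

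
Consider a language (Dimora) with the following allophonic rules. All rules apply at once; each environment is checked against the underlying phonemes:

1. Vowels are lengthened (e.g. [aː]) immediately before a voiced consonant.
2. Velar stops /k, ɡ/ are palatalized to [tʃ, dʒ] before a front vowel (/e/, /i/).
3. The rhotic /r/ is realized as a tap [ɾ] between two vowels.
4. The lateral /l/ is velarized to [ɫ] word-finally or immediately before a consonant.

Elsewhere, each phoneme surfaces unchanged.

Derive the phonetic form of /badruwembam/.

[baːdruːweːmbaːm]

/b/ stays [b].
/a/ (between /b/ and /d/): before a voiced consonant, so rule 1 applies → [aː].
/d/ (between /a/ and /r/): no rule targets it → [d].
/r/ — between /d/ and /u/; rule 3 does not apply here → [r].
/u/ (between /r/ and /w/): before a voiced consonant, so rule 1 applies → [uː].
/w/ (between /u/ and /e/): no rule targets it → [w].
/e/ (between /w/ and /m/) occurs before a voiced consonant → [eː] by rule 1.
/m/ (between /e/ and /b/): no rule targets it → [m].
/b/ — not in any rule's target class → [b].
/a/ meets the environment for rule 1 (before a voiced consonant) → [aː].
/m/ — not in any rule's target class → [m].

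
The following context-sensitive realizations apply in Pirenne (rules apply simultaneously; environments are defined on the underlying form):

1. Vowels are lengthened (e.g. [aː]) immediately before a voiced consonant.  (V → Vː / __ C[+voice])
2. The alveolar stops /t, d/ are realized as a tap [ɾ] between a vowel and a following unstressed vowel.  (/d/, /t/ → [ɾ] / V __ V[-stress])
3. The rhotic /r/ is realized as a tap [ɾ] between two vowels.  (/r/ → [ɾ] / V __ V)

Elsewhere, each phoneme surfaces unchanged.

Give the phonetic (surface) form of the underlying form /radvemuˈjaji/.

/r/ (word-initial) fails the environment for rule 3, so it stays [r].
/a/ (between /r/ and /d/): before a voiced consonant, so rule 1 applies → [aː].
/d/ (between /a/ and /v/): rule 2 targets it, but not between a vowel and a following unstressed vowel → unchanged [d].
/v/ (between /d/ and /e/) is unaffected → [v].
/e/ (between /v/ and /m/) occurs before a voiced consonant → [eː] by rule 1.
/m/ stays [m].
Rule 1 applies to /u/ (between /m/ and /j/: before a voiced consonant) → [uː].
/j/ — not in any rule's target class → [j].
/a/ meets the environment for rule 1 (before a voiced consonant) → [aː].
/j/ (between /a/ and /i/): no rule targets it → [j].
/i/ (word-final) fails the environment for rule 1, so it stays [i].

[raːdveːmuːˈjaːji]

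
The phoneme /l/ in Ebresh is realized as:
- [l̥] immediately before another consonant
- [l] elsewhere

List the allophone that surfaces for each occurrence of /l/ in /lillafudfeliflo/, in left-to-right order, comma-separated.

[l], [l̥], [l], [l], [l]

Occurrence 1 (position 1): no conditioning environment matches → elsewhere allophone [l].
Occurrence 2 (position 3): immediately before another consonant → [l̥].
Occurrence 3 (position 4): no conditioning environment matches → elsewhere allophone [l].
Occurrence 4 (position 11): no conditioning environment matches → elsewhere allophone [l].
Occurrence 5 (position 14): no conditioning environment matches → elsewhere allophone [l].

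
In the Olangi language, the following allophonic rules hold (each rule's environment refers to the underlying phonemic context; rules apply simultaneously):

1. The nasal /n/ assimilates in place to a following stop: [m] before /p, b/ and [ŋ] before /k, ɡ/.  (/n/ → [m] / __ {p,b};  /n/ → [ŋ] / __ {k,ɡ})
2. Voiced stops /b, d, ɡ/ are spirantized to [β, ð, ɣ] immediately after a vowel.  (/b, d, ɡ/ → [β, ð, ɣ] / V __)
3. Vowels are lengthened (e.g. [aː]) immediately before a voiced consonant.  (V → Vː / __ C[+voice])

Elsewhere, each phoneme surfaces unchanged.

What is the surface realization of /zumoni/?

/u/ — between /z/ and /m/, before a voiced consonant — surfaces as [uː] (rule 3).
/o/ (between /m/ and /n/): before a voiced consonant, so rule 3 applies → [oː].
/n/ (between /o/ and /i/): rule 1 targets it, but not before a labial or velar stop → unchanged [n].
/i/ (word-final): rule 3 targets it, but not before a voiced consonant → unchanged [i].

[zuːmoːni]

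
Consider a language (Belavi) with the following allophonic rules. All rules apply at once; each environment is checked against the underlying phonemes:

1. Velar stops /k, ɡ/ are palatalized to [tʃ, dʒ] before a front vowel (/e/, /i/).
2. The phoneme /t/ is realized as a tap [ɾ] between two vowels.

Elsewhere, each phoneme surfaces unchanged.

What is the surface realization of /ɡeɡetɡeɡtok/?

/ɡ/ (word-initial): before a front vowel, so rule 1 applies → [dʒ].
/e/ — not in any rule's target class → [e].
/ɡ/ meets the environment for rule 1 (before a front vowel) → [dʒ].
/e/ (between /ɡ/ and /t/) is unaffected → [e].
/t/ (between /e/ and /ɡ/): rule 2 targets it, but not between two vowels → unchanged [t].
/ɡ/ (between /t/ and /e/) occurs before a front vowel → [dʒ] by rule 1.
/e/ (between /ɡ/ and /ɡ/) is unaffected → [e].
/ɡ/ (between /e/ and /t/) fails the environment for rule 1, so it stays [ɡ].
/t/ (between /ɡ/ and /o/) fails the environment for rule 2, so it stays [t].
/o/ (between /t/ and /k/) is unaffected → [o].
/k/ — word-final; rule 1 does not apply here → [k].

[dʒedʒetdʒeɡtok]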